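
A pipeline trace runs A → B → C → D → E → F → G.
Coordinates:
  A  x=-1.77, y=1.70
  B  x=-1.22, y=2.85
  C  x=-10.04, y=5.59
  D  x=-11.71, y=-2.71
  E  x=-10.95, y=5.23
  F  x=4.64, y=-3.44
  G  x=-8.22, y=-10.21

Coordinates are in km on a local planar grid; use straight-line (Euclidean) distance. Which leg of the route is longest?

Leg distances:
A→B: 1.3 km
B→C: 9.2 km
C→D: 8.5 km
D→E: 8.0 km
E→F: 17.8 km
F→G: 14.5 km
The longest leg is E–F at 17.8 km.

E–F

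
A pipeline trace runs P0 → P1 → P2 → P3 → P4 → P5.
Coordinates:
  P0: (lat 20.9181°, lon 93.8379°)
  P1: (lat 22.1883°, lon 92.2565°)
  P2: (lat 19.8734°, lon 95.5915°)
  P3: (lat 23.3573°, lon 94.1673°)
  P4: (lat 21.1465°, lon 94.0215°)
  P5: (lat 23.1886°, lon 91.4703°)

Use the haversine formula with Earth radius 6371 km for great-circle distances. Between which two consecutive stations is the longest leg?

P1–P2

Leg distances:
P0→P1: 216.1 km
P1→P2: 431.3 km
P2→P3: 414.4 km
P3→P4: 246.3 km
P4→P5: 347.2 km
The longest leg is P1–P2 at 431.3 km.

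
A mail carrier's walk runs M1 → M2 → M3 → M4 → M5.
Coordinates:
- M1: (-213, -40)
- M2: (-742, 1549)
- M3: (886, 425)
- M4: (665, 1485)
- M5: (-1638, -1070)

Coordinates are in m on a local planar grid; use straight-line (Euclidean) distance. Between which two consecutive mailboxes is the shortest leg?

M3–M4

Leg distances:
M1→M2: 1674.7 m
M2→M3: 1978.3 m
M3→M4: 1082.8 m
M4→M5: 3439.7 m
The shortest leg is M3–M4 at 1082.8 m.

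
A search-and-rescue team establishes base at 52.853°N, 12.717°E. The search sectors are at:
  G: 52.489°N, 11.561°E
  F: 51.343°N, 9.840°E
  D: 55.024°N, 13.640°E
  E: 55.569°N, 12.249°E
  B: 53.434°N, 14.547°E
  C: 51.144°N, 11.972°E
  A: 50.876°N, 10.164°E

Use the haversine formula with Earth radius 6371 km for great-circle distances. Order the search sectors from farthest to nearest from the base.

E, A, F, D, C, B, G

Distances from the base:
E 55.569°N, 12.249°E: 303.5 km
A 50.876°N, 10.164°E: 281.1 km
F 51.343°N, 9.840°E: 258.4 km
D 55.024°N, 13.640°E: 248.8 km
C 51.144°N, 11.972°E: 196.8 km
B 53.434°N, 14.547°E: 138.1 km
G 52.489°N, 11.561°E: 87.8 km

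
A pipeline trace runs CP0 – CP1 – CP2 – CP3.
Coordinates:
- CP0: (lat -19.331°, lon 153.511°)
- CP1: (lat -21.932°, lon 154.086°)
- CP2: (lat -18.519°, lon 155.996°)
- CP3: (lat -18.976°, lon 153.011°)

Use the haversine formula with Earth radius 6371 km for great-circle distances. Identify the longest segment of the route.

CP1–CP2

Leg distances:
CP0→CP1: 295.3 km
CP1→CP2: 428.6 km
CP2→CP3: 318.4 km
The longest leg is CP1–CP2 at 428.6 km.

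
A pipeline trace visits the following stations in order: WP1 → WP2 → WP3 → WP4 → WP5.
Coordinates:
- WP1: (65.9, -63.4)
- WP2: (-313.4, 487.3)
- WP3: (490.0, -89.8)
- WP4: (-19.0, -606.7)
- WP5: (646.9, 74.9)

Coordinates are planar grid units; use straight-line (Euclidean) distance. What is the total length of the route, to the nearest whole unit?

Leg distances:
WP1→WP2: 668.7  (cumulative 668.7)
WP2→WP3: 989.2  (cumulative 1657.9)
WP3→WP4: 725.4  (cumulative 2383.3)
WP4→WP5: 952.9  (cumulative 3336.2)
Total route length ≈ 3336.

3336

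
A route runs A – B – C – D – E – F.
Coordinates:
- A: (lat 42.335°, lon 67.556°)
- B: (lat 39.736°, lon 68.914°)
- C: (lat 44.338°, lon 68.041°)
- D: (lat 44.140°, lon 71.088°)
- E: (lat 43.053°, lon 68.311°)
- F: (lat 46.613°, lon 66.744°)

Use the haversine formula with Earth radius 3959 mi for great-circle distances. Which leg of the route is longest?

Leg distances:
A→B: 193.0 mi
B→C: 321.1 mi
C→D: 151.4 mi
D→E: 158.0 mi
E→F: 257.7 mi
The longest leg is B–C at 321.1 mi.

B–C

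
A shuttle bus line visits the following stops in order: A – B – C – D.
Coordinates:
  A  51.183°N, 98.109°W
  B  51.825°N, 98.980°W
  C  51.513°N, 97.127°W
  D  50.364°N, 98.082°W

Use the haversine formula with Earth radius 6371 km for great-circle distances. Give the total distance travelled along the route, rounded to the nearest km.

Leg distances:
A→B: 93.4 km  (cumulative 93.4 km)
B→C: 132.4 km  (cumulative 225.8 km)
C→D: 144.2 km  (cumulative 370.1 km)
Total route length ≈ 370 km.

370 km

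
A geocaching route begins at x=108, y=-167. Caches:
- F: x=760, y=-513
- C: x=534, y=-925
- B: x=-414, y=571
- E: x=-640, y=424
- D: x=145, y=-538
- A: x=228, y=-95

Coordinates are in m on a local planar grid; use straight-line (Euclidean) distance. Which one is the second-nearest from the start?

D

Distance to each, sorted:
A: 139.9 m
D: 372.8 m
F: 738.1 m
C: 869.5 m
B: 904.0 m
E: 953.3 m
The second-nearest is D at 372.8 m.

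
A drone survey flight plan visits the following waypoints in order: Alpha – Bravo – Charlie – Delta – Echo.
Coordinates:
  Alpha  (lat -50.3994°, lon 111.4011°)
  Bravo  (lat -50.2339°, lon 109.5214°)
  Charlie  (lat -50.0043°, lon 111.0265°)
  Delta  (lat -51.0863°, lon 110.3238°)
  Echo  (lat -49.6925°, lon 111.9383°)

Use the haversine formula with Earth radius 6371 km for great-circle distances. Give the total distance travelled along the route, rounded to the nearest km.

Leg distances:
Alpha→Bravo: 134.7 km  (cumulative 134.7 km)
Bravo→Charlie: 110.3 km  (cumulative 245.0 km)
Charlie→Delta: 130.2 km  (cumulative 375.2 km)
Delta→Echo: 192.7 km  (cumulative 567.8 km)
Total route length ≈ 568 km.

568 km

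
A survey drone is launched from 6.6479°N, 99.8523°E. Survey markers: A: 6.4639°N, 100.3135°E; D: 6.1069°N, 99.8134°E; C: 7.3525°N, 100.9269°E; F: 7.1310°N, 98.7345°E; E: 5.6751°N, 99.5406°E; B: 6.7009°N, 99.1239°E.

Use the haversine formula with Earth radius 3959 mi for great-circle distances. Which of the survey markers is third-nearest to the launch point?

Distance to each, sorted:
A: 34.1 mi
D: 37.5 mi
B: 50.1 mi
E: 70.5 mi
F: 83.6 mi
C: 88.3 mi
The third-nearest is B at 50.1 mi.

B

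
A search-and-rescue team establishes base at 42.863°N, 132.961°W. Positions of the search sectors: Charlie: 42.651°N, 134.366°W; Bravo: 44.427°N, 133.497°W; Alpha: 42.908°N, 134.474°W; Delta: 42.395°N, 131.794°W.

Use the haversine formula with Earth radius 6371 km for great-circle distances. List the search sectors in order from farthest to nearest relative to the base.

Bravo, Alpha, Charlie, Delta

Distances from the base:
Bravo 44.427°N, 133.497°W: 179.2 km
Alpha 42.908°N, 134.474°W: 123.4 km
Charlie 42.651°N, 134.366°W: 117.1 km
Delta 42.395°N, 131.794°W: 108.7 km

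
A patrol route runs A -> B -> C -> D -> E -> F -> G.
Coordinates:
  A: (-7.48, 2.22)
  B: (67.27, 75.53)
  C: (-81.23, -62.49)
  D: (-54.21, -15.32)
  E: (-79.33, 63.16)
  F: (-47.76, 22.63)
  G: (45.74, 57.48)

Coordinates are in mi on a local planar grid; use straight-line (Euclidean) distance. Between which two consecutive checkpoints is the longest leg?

Leg distances:
A→B: 104.7 mi
B→C: 202.7 mi
C→D: 54.4 mi
D→E: 82.4 mi
E→F: 51.4 mi
F→G: 99.8 mi
The longest leg is B–C at 202.7 mi.

B–C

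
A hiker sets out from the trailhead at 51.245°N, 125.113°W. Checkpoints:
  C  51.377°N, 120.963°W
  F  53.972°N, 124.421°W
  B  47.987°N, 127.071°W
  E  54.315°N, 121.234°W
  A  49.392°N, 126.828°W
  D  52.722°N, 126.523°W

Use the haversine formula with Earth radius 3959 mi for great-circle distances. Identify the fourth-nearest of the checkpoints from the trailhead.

F

Distances from the trailhead (51.245°N, 125.113°W):
D: 118.4 mi
A: 148.7 mi
C: 179.5 mi
F: 190.7 mi
B: 241.6 mi
E: 266.9 mi
The fourth-nearest is F at 190.7 mi.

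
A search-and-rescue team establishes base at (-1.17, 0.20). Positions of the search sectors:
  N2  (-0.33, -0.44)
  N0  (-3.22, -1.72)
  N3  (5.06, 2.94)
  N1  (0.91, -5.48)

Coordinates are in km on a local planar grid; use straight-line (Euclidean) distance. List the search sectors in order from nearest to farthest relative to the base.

N2, N0, N1, N3

Distances from the base:
N2 (-0.33, -0.44): 1.1 km
N0 (-3.22, -1.72): 2.8 km
N1 (0.91, -5.48): 6.0 km
N3 (5.06, 2.94): 6.8 km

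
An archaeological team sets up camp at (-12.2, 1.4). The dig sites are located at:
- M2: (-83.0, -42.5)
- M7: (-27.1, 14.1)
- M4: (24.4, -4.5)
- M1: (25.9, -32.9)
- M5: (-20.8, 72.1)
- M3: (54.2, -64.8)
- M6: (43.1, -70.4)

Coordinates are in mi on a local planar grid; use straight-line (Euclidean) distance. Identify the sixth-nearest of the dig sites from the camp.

Distance to each, sorted:
M7: 19.6 mi
M4: 37.1 mi
M1: 51.3 mi
M5: 71.2 mi
M2: 83.3 mi
M6: 90.6 mi
M3: 93.8 mi
The sixth-nearest is M6 at 90.6 mi.

M6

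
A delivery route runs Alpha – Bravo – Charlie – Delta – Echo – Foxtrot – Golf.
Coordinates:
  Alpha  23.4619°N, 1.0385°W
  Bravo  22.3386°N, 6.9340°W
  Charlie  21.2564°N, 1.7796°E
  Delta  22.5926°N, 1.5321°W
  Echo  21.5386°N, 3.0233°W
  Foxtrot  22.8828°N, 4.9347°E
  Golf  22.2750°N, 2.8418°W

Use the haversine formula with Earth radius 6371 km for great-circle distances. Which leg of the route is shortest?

Delta–Echo

Leg distances:
Alpha→Bravo: 616.6 km
Bravo→Charlie: 907.5 km
Charlie→Delta: 372.5 km
Delta→Echo: 193.3 km
Echo→Foxtrot: 832.6 km
Foxtrot→Golf: 801.2 km
The shortest leg is Delta–Echo at 193.3 km.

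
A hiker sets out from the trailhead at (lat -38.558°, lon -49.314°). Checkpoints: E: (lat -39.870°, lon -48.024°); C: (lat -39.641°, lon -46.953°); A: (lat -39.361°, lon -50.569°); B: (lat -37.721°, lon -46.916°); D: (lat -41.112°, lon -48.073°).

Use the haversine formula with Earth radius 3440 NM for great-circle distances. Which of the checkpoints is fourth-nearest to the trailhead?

Distances from the trailhead ((lat -38.558°, lon -49.314°)):
A: 75.9 NM
E: 99.0 NM
B: 123.9 NM
C: 127.8 NM
D: 163.7 NM
The fourth-nearest is C at 127.8 NM.

C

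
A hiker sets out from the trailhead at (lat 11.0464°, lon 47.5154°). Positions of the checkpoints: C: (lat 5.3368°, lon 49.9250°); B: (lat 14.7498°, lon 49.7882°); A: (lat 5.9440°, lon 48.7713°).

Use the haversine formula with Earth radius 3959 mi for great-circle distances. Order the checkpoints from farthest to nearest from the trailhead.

C, A, B

Computing each great-circle distance from (lat 11.0464°, lon 47.5154°):
C (lat 5.3368°, lon 49.9250°): 427.5 mi
A (lat 5.9440°, lon 48.7713°): 362.9 mi
B (lat 14.7498°, lon 49.7882°): 298.2 mi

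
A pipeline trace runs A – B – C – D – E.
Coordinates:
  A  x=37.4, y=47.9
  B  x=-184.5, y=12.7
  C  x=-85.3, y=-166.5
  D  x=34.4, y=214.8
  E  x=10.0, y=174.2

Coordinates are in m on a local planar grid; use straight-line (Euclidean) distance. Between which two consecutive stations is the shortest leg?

D–E

Leg distances:
A→B: 224.7 m
B→C: 204.8 m
C→D: 399.6 m
D→E: 47.4 m
The shortest leg is D–E at 47.4 m.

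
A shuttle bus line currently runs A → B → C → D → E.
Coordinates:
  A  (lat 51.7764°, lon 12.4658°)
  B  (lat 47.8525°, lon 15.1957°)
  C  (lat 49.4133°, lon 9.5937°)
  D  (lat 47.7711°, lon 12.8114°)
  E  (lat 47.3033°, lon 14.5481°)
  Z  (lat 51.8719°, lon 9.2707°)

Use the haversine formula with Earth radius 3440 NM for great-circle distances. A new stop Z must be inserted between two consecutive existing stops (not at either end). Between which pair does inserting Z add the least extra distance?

Added distance for inserting Z between each consecutive pair:
A–B: 193.2 NM
B–C: 239.7 NM
C–D: 268.5 NM
D–E: 548.5 NM
Smallest added distance is 193.2 NM, inserting between A and B.

between A and B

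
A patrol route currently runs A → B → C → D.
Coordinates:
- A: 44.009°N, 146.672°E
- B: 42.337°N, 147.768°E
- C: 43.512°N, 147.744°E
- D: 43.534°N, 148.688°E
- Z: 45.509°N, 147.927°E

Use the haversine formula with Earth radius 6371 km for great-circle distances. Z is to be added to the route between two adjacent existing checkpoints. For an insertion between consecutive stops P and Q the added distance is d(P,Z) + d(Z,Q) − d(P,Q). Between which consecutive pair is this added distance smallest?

Added distance for inserting Z between each consecutive pair:
A–B: 340.9 km
B–C: 444.8 km
C–D: 374.1 km
Smallest added distance is 340.9 km, inserting between A and B.

between A and B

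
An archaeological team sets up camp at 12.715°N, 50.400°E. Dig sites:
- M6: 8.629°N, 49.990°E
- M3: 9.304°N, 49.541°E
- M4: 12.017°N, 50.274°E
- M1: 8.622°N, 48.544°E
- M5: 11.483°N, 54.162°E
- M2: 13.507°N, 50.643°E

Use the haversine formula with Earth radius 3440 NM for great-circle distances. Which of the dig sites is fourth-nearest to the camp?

Distance to each, sorted:
M4: 42.6 NM
M2: 49.6 NM
M3: 211.0 NM
M5: 232.9 NM
M6: 246.5 NM
M1: 269.0 NM
The fourth-nearest is M5 at 232.9 NM.

M5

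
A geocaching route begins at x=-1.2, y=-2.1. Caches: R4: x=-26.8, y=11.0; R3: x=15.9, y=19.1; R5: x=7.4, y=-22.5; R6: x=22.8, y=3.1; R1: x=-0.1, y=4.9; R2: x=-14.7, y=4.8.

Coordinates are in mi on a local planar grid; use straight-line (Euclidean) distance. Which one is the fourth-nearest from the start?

Distances from the start (x=-1.2, y=-2.1):
R1: 7.1 mi
R2: 15.2 mi
R5: 22.1 mi
R6: 24.6 mi
R3: 27.2 mi
R4: 28.8 mi
The fourth-nearest is R6 at 24.6 mi.

R6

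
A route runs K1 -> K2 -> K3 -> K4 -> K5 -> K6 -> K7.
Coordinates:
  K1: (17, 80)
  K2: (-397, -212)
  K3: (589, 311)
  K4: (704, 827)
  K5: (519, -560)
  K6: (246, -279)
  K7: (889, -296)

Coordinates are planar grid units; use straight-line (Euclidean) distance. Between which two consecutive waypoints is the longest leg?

Leg distances:
K1→K2: 506.6
K2→K3: 1116.1
K3→K4: 528.7
K4→K5: 1399.3
K5→K6: 391.8
K6→K7: 643.2
The longest leg is K4–K5 at 1399.3.

K4–K5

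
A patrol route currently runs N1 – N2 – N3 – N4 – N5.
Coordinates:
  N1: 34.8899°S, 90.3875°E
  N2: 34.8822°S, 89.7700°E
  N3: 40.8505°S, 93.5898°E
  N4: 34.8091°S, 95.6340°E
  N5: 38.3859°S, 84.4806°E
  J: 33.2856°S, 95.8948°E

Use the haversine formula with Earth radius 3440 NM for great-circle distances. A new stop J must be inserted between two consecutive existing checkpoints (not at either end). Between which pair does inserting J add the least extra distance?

Added distance for inserting J between each consecutive pair:
N1–N2: 579.0 NM
N2–N3: 385.2 NM
N3–N4: 184.3 NM
N4–N5: 147.6 NM
Smallest added distance is 147.6 NM, inserting between N4 and N5.

between N4 and N5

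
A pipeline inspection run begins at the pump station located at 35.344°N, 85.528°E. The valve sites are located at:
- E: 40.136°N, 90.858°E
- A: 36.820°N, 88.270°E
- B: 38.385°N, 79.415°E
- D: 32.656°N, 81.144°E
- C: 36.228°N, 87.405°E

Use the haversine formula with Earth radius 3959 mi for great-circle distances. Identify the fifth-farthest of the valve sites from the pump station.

C

Distance to each, sorted:
E: 440.8 mi
B: 397.8 mi
D: 312.3 mi
A: 184.0 mi
C: 121.7 mi
The fifth-farthest is C at 121.7 mi.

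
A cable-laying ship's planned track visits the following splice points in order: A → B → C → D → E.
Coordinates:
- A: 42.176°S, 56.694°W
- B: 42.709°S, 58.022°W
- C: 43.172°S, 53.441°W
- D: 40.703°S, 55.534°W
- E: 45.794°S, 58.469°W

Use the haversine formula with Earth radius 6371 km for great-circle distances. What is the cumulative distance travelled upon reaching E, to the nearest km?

Leg distances:
A→B: 124.0 km  (cumulative 124.0 km)
B→C: 376.4 km  (cumulative 500.4 km)
C→D: 324.5 km  (cumulative 825.0 km)
D→E: 613.9 km  (cumulative 1438.8 km)
Cumulative distance at E ≈ 1439 km.

1439 km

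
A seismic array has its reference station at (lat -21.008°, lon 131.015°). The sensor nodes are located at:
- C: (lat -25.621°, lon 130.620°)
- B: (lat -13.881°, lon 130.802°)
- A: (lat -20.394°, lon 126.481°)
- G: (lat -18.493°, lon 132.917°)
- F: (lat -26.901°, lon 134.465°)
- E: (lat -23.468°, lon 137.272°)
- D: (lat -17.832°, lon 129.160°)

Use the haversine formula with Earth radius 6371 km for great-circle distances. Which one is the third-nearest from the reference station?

Distances from the reference station ((lat -21.008°, lon 131.015°)):
G: 343.2 km
D: 403.2 km
A: 476.5 km
C: 514.5 km
E: 699.6 km
F: 743.0 km
B: 792.8 km
The third-nearest is A at 476.5 km.

A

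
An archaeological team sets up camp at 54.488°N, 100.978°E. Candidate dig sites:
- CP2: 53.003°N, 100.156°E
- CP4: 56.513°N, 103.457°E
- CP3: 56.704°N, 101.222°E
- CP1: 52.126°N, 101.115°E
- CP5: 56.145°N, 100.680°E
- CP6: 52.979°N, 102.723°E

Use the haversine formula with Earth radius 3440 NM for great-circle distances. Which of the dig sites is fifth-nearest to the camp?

CP1

Distances from the camp (54.488°N, 100.978°E):
CP2: 93.8 NM
CP5: 100.0 NM
CP6: 109.8 NM
CP3: 133.3 NM
CP1: 141.9 NM
CP4: 147.9 NM
The fifth-nearest is CP1 at 141.9 NM.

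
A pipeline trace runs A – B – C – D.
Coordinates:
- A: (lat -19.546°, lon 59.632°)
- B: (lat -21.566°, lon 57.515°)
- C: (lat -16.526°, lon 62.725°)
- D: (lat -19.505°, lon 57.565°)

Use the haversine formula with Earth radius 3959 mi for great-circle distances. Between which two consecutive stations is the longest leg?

B–C

Leg distances:
A→B: 195.5 mi
B→C: 486.8 mi
C→D: 396.6 mi
The longest leg is B–C at 486.8 mi.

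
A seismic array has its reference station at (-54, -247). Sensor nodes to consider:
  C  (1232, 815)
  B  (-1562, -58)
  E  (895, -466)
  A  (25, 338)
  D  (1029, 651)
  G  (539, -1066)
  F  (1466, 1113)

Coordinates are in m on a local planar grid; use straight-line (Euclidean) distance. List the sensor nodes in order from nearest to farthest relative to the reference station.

Computing each straight-line distance from (-54, -247):
A (25, 338): 590.3 m
E (895, -466): 973.9 m
G (539, -1066): 1011.1 m
D (1029, 651): 1406.9 m
B (-1562, -58): 1519.8 m
C (1232, 815): 1667.8 m
F (1466, 1113): 2039.6 m

A, E, G, D, B, C, F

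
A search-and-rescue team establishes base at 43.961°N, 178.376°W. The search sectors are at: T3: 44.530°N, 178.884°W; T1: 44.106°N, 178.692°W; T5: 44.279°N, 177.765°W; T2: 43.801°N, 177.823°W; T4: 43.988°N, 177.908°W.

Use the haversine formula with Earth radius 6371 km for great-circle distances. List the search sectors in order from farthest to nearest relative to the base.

Distance from the base at 43.961°N, 178.376°W to each:
T3 44.530°N, 178.884°W: 75.1 km
T5 44.279°N, 177.765°W: 60.2 km
T2 43.801°N, 177.823°W: 47.8 km
T4 43.988°N, 177.908°W: 37.6 km
T1 44.106°N, 178.692°W: 30.0 km

T3, T5, T2, T4, T1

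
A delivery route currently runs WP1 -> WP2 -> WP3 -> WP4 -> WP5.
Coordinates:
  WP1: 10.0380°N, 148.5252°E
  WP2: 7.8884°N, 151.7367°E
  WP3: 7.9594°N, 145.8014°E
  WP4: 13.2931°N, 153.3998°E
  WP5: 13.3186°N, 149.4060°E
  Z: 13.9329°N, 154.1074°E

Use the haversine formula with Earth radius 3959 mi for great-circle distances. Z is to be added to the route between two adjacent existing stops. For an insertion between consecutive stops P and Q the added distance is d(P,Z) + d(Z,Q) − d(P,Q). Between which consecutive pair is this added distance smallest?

between WP4 and WP5

Added distance for inserting Z between each consecutive pair:
WP1–WP2: 646.1 mi
WP2–WP3: 739.5 mi
WP3–WP4: 129.2 mi
WP4–WP5: 114.9 mi
Smallest added distance is 114.9 mi, inserting between WP4 and WP5.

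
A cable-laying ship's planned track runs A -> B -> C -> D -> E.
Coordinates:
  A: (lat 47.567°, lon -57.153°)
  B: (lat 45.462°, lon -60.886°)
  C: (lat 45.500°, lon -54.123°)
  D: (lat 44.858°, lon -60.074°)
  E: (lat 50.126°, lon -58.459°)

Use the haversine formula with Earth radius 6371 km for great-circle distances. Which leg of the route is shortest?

A–B

Leg distances:
A→B: 369.2 km
B→C: 527.1 km
C→D: 471.8 km
D→E: 598.2 km
The shortest leg is A–B at 369.2 km.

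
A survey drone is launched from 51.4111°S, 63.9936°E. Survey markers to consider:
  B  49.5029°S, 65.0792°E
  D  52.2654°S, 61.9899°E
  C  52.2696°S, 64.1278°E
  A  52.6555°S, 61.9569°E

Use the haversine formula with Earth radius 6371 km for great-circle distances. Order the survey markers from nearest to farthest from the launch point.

C, D, A, B

Distances from the launch point:
C 52.2696°S, 64.1278°E: 95.9 km
D 52.2654°S, 61.9899°E: 167.2 km
A 52.6555°S, 61.9569°E: 196.3 km
B 49.5029°S, 65.0792°E: 225.7 km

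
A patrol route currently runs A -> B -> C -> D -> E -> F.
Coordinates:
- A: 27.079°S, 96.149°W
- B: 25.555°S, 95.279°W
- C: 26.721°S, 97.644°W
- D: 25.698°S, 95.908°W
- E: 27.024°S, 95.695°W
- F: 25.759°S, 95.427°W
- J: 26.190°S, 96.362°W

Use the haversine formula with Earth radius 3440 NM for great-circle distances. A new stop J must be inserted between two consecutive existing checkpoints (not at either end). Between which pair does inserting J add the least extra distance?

Added distance for inserting J between each consecutive pair:
A–B: 21.6 NM
B–C: 0.3 NM
C–D: 2.4 NM
D–E: 19.5 NM
E–F: 41.0 NM
Smallest added distance is 0.3 NM, inserting between B and C.

between B and C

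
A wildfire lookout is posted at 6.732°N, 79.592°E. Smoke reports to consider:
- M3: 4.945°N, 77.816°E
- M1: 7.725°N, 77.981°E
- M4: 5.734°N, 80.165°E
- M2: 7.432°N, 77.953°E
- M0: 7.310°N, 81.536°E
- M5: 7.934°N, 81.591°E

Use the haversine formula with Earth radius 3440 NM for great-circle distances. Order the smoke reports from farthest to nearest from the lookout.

M3, M5, M0, M1, M2, M4

Distances from the lookout:
M3 4.945°N, 77.816°E: 150.9 NM
M5 7.934°N, 81.591°E: 139.2 NM
M0 7.310°N, 81.536°E: 120.9 NM
M1 7.725°N, 77.981°E: 113.0 NM
M2 7.432°N, 77.953°E: 106.3 NM
M4 5.734°N, 80.165°E: 69.0 NM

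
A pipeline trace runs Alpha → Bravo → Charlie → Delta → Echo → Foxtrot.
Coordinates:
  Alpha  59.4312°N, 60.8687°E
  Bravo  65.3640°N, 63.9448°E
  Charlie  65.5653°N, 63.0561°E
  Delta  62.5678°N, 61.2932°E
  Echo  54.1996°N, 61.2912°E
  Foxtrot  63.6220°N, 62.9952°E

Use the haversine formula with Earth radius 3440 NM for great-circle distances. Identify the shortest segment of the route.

Bravo–Charlie

Leg distances:
Alpha→Bravo: 366.2 NM
Bravo→Charlie: 25.2 NM
Charlie→Delta: 185.8 NM
Delta→Echo: 502.4 NM
Echo→Foxtrot: 568.1 NM
The shortest leg is Bravo–Charlie at 25.2 NM.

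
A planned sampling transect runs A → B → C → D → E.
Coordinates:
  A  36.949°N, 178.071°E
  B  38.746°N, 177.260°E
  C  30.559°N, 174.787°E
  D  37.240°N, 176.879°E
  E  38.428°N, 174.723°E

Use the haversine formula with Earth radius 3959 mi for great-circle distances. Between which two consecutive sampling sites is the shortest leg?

A–B

Leg distances:
A→B: 131.8 mi
B→C: 582.8 mi
C→D: 476.9 mi
D→E: 143.5 mi
The shortest leg is A–B at 131.8 mi.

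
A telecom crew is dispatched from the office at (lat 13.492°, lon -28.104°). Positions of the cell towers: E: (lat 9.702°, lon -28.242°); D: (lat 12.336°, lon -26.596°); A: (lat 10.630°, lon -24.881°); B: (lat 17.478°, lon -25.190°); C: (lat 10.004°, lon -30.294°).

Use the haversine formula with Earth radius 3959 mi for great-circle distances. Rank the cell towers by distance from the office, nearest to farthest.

Computing each great-circle distance from (lat 13.492°, lon -28.104°):
D (lat 12.336°, lon -26.596°): 129.2 mi
E (lat 9.702°, lon -28.242°): 262.0 mi
C (lat 10.004°, lon -30.294°): 282.9 mi
A (lat 10.630°, lon -24.881°): 294.2 mi
B (lat 17.478°, lon -25.190°): 336.9 mi

D, E, C, A, B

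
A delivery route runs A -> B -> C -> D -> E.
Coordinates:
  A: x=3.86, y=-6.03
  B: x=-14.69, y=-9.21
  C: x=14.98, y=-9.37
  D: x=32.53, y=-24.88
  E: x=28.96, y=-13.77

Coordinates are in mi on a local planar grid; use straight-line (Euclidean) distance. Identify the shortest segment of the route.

Leg distances:
A→B: 18.8 mi
B→C: 29.7 mi
C→D: 23.4 mi
D→E: 11.7 mi
The shortest leg is D–E at 11.7 mi.

D–E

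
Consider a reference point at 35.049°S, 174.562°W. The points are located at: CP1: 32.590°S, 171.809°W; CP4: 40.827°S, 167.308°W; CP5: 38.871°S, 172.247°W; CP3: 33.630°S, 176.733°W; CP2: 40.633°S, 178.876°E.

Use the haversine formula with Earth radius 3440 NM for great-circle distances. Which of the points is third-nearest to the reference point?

CP5

Distance to each, sorted:
CP3: 137.3 NM
CP1: 201.6 NM
CP5: 254.9 NM
CP2: 457.1 NM
CP4: 487.8 NM
The third-nearest is CP5 at 254.9 NM.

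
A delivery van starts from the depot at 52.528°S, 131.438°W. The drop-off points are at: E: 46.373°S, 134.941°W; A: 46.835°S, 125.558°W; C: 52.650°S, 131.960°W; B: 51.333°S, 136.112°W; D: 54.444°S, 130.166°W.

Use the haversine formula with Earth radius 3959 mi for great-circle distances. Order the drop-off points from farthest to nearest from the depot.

A, E, B, D, C

Computing each great-circle distance from 52.528°S, 131.438°W:
A 46.835°S, 125.558°W: 472.8 mi
E 46.373°S, 134.941°W: 453.3 mi
B 51.333°S, 136.112°W: 215.5 mi
D 54.444°S, 130.166°W: 142.3 mi
C 52.650°S, 131.960°W: 23.5 mi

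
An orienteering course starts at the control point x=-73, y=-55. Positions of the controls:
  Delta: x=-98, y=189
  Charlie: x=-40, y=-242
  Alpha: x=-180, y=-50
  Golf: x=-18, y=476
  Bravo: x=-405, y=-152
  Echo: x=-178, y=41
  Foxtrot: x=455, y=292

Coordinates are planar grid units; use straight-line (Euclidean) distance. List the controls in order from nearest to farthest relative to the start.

Distance from the start at x=-73, y=-55 to each:
Alpha x=-180, y=-50: 107.1
Echo x=-178, y=41: 142.3
Charlie x=-40, y=-242: 189.9
Delta x=-98, y=189: 245.3
Bravo x=-405, y=-152: 345.9
Golf x=-18, y=476: 533.8
Foxtrot x=455, y=292: 631.8

Alpha, Echo, Charlie, Delta, Bravo, Golf, Foxtrot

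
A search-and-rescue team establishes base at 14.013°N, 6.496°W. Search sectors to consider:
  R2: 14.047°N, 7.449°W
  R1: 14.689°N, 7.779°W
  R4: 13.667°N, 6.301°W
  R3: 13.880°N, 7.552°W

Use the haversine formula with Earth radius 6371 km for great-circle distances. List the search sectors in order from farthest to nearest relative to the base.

Computing each great-circle distance from 14.013°N, 6.496°W:
R1 14.689°N, 7.779°W: 157.3 km
R3 13.880°N, 7.552°W: 114.9 km
R2 14.047°N, 7.449°W: 102.9 km
R4 13.667°N, 6.301°W: 43.9 km

R1, R3, R2, R4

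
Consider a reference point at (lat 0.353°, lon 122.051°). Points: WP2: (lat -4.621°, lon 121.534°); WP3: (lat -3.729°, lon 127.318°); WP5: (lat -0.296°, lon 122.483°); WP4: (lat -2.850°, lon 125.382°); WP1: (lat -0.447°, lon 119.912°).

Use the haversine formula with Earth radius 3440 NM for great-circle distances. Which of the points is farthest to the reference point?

Distance to each, sorted:
WP3: 399.9 NM
WP2: 300.2 NM
WP4: 277.4 NM
WP1: 137.1 NM
WP5: 46.8 NM
The farthest is WP3 at 399.9 NM.

WP3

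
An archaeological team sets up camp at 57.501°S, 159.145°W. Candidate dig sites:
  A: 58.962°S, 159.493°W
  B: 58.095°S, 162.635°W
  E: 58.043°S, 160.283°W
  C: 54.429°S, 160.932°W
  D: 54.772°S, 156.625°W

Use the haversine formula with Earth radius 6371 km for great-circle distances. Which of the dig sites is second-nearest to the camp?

A

Distance to each, sorted:
E: 90.5 km
A: 163.7 km
B: 217.1 km
D: 341.2 km
C: 359.2 km
The second-nearest is A at 163.7 km.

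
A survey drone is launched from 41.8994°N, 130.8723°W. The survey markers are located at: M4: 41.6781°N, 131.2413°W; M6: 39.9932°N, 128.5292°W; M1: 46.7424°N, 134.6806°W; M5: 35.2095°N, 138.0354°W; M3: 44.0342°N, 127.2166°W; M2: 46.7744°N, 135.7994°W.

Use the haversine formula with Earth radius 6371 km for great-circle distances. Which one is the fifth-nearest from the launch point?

Distances from the launch point (41.8994°N, 130.8723°W):
M4: 39.3 km
M6: 289.2 km
M3: 380.5 km
M1: 617.7 km
M2: 668.6 km
M5: 969.5 km
The fifth-nearest is M2 at 668.6 km.

M2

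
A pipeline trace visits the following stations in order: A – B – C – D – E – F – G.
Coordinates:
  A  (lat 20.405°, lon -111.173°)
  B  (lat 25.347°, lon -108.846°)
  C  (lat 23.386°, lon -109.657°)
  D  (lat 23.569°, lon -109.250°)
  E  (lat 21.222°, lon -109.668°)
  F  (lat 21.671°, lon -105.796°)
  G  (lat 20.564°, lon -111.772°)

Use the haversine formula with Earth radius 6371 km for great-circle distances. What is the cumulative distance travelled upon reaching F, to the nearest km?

Leg distances:
A→B: 599.0 km  (cumulative 599.0 km)
B→C: 233.0 km  (cumulative 832.0 km)
C→D: 46.2 km  (cumulative 878.2 km)
D→E: 264.5 km  (cumulative 1142.7 km)
E→F: 403.8 km  (cumulative 1546.5 km)
Cumulative distance at F ≈ 1547 km.

1547 km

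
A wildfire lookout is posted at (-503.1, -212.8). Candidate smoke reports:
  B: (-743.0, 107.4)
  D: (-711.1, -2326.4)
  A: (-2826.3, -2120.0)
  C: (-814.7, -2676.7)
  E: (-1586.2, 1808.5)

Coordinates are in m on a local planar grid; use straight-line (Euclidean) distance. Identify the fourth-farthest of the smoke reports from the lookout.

Distances from the lookout ((-503.1, -212.8)):
A: 3005.8 m
C: 2483.5 m
E: 2293.2 m
D: 2123.8 m
B: 400.1 m
The fourth-farthest is D at 2123.8 m.

D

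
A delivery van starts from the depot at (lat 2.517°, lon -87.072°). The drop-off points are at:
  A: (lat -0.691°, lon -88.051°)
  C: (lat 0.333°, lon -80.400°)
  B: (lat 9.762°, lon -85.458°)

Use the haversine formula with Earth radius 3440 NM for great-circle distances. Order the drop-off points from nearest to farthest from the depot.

Distance from the depot at (lat 2.517°, lon -87.072°) to each:
A (lat -0.691°, lon -88.051°): 201.4 NM
C (lat 0.333°, lon -80.400°): 421.4 NM
B (lat 9.762°, lon -85.458°): 445.5 NM

A, C, B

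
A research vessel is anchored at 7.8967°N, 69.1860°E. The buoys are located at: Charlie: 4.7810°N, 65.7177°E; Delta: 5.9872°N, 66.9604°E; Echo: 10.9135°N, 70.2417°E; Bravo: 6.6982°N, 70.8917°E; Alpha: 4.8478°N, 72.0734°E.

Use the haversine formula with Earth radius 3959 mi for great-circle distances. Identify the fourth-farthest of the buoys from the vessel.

Delta

Distance to each, sorted:
Charlie: 321.0 mi
Alpha: 289.3 mi
Echo: 220.5 mi
Delta: 201.8 mi
Bravo: 143.3 mi
The fourth-farthest is Delta at 201.8 mi.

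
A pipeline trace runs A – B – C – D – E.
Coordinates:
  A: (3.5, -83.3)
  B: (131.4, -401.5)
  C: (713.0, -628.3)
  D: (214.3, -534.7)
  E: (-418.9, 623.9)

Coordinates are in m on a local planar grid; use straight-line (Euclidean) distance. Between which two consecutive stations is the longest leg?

D–E

Leg distances:
A→B: 342.9 m
B→C: 624.3 m
C→D: 507.4 m
D→E: 1320.3 m
The longest leg is D–E at 1320.3 m.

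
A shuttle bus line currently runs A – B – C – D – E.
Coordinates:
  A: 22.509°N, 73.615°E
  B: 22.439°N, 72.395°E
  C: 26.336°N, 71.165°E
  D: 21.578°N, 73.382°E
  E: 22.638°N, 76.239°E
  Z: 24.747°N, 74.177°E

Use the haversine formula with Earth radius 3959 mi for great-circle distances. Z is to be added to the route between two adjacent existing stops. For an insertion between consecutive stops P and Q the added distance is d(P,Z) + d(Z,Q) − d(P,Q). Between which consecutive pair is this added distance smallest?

between C and D

Added distance for inserting Z between each consecutive pair:
A–B: 276.0 mi
B–C: 132.7 mi
C–D: 84.9 mi
D–E: 223.3 mi
Smallest added distance is 84.9 mi, inserting between C and D.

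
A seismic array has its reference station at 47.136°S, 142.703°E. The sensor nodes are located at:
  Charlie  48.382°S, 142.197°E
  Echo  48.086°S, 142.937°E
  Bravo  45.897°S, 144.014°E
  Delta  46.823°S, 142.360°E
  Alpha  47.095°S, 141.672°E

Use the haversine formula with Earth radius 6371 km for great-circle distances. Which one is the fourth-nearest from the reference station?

Distance to each, sorted:
Delta: 43.5 km
Alpha: 78.1 km
Echo: 107.1 km
Charlie: 143.6 km
Bravo: 170.4 km
The fourth-nearest is Charlie at 143.6 km.

Charlie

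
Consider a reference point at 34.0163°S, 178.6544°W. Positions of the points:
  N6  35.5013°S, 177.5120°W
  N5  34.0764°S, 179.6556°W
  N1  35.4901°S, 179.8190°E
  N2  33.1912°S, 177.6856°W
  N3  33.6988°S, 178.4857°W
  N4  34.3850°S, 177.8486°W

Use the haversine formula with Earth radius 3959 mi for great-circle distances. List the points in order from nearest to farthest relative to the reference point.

Distance from the reference point at 34.0163°S, 178.6544°W to each:
N3 33.6988°S, 178.4857°W: 24.0 mi
N4 34.3850°S, 177.8486°W: 52.6 mi
N5 34.0764°S, 179.6556°W: 57.5 mi
N2 33.1912°S, 177.6856°W: 79.7 mi
N6 35.5013°S, 177.5120°W: 121.4 mi
N1 35.4901°S, 179.8190°E: 133.7 mi

N3, N4, N5, N2, N6, N1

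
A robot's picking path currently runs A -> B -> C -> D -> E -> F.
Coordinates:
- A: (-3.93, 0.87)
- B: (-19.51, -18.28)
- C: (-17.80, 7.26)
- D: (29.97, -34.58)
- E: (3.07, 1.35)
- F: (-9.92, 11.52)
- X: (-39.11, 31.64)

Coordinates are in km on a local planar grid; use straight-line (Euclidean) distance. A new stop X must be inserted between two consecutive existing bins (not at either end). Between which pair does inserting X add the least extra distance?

Added distance for inserting X between each consecutive pair:
A–B: 75.7 km
B–C: 60.4 km
C–D: 64.6 km
D–E: 102.7 km
E–F: 70.9 km
Smallest added distance is 60.4 km, inserting between B and C.

between B and C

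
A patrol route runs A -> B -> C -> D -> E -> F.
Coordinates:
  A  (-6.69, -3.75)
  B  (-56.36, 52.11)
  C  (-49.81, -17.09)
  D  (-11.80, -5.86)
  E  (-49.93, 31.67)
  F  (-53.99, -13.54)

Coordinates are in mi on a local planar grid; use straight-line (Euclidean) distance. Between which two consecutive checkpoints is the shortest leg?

C–D

Leg distances:
A→B: 74.7 mi
B→C: 69.5 mi
C→D: 39.6 mi
D→E: 53.5 mi
E→F: 45.4 mi
The shortest leg is C–D at 39.6 mi.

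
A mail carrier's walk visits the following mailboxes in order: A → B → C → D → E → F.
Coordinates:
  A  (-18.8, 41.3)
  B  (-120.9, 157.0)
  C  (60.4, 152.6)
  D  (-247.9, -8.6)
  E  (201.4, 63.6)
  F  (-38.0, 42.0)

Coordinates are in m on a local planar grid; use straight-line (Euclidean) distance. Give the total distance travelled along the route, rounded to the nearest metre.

Leg distances:
A→B: 154.3 m  (cumulative 154.3 m)
B→C: 181.4 m  (cumulative 335.7 m)
C→D: 347.9 m  (cumulative 683.6 m)
D→E: 455.1 m  (cumulative 1138.6 m)
E→F: 240.4 m  (cumulative 1379.0 m)
Total route length ≈ 1379 m.

1379 m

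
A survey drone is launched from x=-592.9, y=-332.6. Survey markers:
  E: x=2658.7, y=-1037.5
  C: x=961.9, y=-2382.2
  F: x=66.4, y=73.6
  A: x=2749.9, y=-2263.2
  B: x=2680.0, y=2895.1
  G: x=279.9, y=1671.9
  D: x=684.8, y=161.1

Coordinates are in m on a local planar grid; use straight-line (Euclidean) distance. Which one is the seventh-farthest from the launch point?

Distances from the launch point (x=-592.9, y=-332.6):
B: 4596.7 m
A: 3860.2 m
E: 3327.1 m
C: 2572.6 m
G: 2186.3 m
D: 1369.8 m
F: 774.4 m
The seventh-farthest is F at 774.4 m.

F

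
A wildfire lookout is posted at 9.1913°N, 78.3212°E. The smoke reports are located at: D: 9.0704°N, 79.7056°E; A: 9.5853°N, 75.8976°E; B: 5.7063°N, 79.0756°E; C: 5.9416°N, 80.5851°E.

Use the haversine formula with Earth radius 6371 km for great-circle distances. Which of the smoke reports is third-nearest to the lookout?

Distance to each, sorted:
D: 152.6 km
A: 269.5 km
B: 396.3 km
C: 439.1 km
The third-nearest is B at 396.3 km.

B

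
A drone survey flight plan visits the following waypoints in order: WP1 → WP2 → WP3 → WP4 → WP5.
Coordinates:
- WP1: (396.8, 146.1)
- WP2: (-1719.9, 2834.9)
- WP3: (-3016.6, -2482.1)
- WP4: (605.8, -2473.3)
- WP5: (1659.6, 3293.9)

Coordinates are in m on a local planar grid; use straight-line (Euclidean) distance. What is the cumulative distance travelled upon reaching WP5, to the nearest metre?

18380 m

Leg distances:
WP1→WP2: 3422.0 m  (cumulative 3422.0 m)
WP2→WP3: 5472.8 m  (cumulative 8894.8 m)
WP3→WP4: 3622.4 m  (cumulative 12517.2 m)
WP4→WP5: 5862.7 m  (cumulative 18379.9 m)
Cumulative distance at WP5 ≈ 18380 m.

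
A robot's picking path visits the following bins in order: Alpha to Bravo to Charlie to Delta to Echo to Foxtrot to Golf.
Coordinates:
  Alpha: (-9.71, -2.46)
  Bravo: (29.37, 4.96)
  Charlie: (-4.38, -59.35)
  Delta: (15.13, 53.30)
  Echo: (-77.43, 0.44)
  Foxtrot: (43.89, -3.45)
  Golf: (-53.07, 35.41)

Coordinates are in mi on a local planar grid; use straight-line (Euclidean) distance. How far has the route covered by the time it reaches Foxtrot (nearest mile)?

Leg distances:
Alpha→Bravo: 39.8 mi  (cumulative 39.8 mi)
Bravo→Charlie: 72.6 mi  (cumulative 112.4 mi)
Charlie→Delta: 114.3 mi  (cumulative 226.7 mi)
Delta→Echo: 106.6 mi  (cumulative 333.3 mi)
Echo→Foxtrot: 121.4 mi  (cumulative 454.7 mi)
Cumulative distance at Foxtrot ≈ 455 mi.

455 mi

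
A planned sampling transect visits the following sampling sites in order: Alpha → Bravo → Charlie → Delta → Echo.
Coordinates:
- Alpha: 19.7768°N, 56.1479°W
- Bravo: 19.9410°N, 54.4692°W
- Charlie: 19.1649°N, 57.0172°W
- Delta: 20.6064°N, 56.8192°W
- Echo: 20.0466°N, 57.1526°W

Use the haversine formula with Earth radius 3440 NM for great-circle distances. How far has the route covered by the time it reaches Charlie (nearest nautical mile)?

247 NM

Leg distances:
Alpha→Bravo: 95.3 NM  (cumulative 95.3 NM)
Bravo→Charlie: 151.5 NM  (cumulative 246.8 NM)
Cumulative distance at Charlie ≈ 247 NM.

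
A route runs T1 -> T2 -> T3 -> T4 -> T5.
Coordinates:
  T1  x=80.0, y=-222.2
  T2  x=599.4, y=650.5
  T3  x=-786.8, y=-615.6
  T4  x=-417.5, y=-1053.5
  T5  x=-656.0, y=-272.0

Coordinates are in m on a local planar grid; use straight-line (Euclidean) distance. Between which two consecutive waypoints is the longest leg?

Leg distances:
T1→T2: 1015.6 m
T2→T3: 1877.4 m
T3→T4: 572.8 m
T4→T5: 817.1 m
The longest leg is T2–T3 at 1877.4 m.

T2–T3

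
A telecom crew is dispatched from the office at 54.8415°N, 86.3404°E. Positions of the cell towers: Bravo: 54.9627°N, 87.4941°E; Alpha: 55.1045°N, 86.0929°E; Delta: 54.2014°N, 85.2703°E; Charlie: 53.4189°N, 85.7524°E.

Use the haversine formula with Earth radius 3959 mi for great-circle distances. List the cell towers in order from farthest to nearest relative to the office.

Distances from the office:
Charlie 53.4189°N, 85.7524°E: 101.1 mi
Delta 54.2014°N, 85.2703°E: 61.6 mi
Bravo 54.9627°N, 87.4941°E: 46.6 mi
Alpha 55.1045°N, 86.0929°E: 20.7 mi

Charlie, Delta, Bravo, Alpha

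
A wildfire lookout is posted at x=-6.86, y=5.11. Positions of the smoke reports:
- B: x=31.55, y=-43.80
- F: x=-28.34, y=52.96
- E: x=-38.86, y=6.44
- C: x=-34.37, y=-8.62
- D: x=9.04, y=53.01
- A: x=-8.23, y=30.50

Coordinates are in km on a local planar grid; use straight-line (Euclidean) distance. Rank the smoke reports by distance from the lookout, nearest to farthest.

A, C, E, D, F, B

Computing each straight-line distance from x=-6.86, y=5.11:
A x=-8.23, y=30.50: 25.4 km
C x=-34.37, y=-8.62: 30.7 km
E x=-38.86, y=6.44: 32.0 km
D x=9.04, y=53.01: 50.5 km
F x=-28.34, y=52.96: 52.5 km
B x=31.55, y=-43.80: 62.2 km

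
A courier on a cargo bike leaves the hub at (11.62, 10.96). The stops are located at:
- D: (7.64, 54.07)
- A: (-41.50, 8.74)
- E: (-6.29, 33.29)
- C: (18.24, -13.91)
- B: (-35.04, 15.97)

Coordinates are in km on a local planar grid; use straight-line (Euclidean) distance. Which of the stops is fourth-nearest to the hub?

B

Distances from the hub ((11.62, 10.96)):
C: 25.7 km
E: 28.6 km
D: 43.3 km
B: 46.9 km
A: 53.2 km
The fourth-nearest is B at 46.9 km.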